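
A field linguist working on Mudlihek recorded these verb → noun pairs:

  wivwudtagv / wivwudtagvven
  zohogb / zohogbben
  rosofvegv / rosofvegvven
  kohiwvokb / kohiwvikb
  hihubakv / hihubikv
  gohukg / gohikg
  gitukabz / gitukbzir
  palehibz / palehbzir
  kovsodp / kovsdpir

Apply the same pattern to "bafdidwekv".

zohogb and kohiwvokb both end in -b yet inflect differently (zohogbben, kohiwvikb), so the final letter is not what conditions the rule; the second-to-last letter is.
"bafdidwekv" has second-to-last letter 'k'. The stems whose second-to-last letter is 'k' (kohiwvokb → kohiwvikb, hihubakv → hihubikv, gohukg → gohikg) change the last vowel to 'i'.
The other patterns: stems whose second-to-last letter is 'g' double the final consonant and add -en; stems whose second-to-last letter is 'b' or 'd' delete the last vowel and add -ir.
So bafdidwekv → bafdidwikv.

bafdidwikv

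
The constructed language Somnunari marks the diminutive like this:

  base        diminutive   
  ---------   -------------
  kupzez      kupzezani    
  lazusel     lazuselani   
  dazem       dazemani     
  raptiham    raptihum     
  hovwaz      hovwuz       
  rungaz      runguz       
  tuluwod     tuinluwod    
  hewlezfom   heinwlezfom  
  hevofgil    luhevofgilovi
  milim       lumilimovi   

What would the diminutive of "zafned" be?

zafnedani

"zafned" has last vowel 'e'. The stems whose last vowel is 'e' (kupzez → kupzezani, lazusel → lazuselani, dazem → dazemani) add -ani.
The other patterns: stems whose last vowel is 'a' change the last vowel to 'u'; stems whose last vowel is 'o' insert -in- after the first vowel; stems whose last vowel is 'i' add lu- … -ovi around the stem.
So zafned → zafnedani.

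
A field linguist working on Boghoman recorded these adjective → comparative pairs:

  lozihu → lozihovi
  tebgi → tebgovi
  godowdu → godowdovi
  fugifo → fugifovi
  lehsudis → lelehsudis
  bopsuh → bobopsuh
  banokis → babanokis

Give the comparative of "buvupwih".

tebgi and lehsudis both have last vowel 'i' yet inflect differently (tebgovi, lelehsudis), so the last vowel is not what conditions the rule; whether the stem ends in a vowel or a consonant is.
"buvupwih" ends in a consonant. The stems ending in a consonant (lehsudis → lelehsudis, bopsuh → bobopsuh, banokis → babanokis) repeat the first consonant+vowel as a prefix.
So buvupwih → bubuvupwih.

bubuvupwih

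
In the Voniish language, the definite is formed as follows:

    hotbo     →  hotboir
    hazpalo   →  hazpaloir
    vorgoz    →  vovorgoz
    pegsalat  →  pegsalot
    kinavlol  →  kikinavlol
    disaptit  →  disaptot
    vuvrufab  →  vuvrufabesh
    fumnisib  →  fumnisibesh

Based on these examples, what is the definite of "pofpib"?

pofpibesh

"pofpib" ends in -b. The stems ending in -b (fumnisib → fumnisibesh, vuvrufab → vuvrufabesh) add -esh.
The other patterns: stems ending in -o add -ir; stems ending in -t change the last vowel to 'o'; stems ending in -l or -z repeat the first consonant+vowel as a prefix.
So pofpib → pofpibesh.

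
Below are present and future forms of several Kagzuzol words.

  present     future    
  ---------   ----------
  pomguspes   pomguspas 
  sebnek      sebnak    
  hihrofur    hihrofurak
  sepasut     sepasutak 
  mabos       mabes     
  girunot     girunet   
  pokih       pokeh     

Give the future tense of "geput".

pomguspes and mabos both end in -s yet inflect differently (pomguspas, mabes), so the final letter is not what conditions the rule; the last vowel is.
"geput" has last vowel 'u'. The stems whose last vowel is 'u' (hihrofur → hihrofurak, sepasut → sepasutak) add -ak.
So geput → geputak.

geputak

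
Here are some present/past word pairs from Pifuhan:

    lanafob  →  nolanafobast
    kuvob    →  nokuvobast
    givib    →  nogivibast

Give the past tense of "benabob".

Every pair shown (lanafob → nolanafobast, kuvob → nokuvobast, givib → nogivibast) follows the same rule: add no- … -ast around the stem.
So benabob → nobenabobast.

nobenabobast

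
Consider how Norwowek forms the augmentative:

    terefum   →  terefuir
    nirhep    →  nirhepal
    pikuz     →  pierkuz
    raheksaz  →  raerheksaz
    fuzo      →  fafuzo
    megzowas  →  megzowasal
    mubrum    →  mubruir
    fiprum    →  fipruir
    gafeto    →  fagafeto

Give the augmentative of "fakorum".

fakoruir

fiprum and pikuz both have last vowel 'u' yet inflect differently (fipruir, pierkuz), so the last vowel is not what conditions the rule; the final letter is.
"fakorum" ends in -m. The stems ending in -m (fiprum → fipruir, mubrum → mubruir, terefum → terefuir) drop the final letter and add -ir.
So fakorum → fakoruir.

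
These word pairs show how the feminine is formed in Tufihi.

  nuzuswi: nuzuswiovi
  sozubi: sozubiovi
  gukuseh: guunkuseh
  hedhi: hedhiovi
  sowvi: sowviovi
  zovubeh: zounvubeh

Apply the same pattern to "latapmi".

sozubi and gukuseh both have 3 vowels yet inflect differently (sozubiovi, guunkuseh), so the number of vowels is not what conditions the rule; the final letter is.
"latapmi" ends in -i. The stems ending in -i (sowvi → sowviovi, sozubi → sozubiovi, hedhi → hedhiovi) add -ovi.
The other pattern: stems ending in -h insert -un- after the first vowel.
So latapmi → latapmiovi.

latapmiovi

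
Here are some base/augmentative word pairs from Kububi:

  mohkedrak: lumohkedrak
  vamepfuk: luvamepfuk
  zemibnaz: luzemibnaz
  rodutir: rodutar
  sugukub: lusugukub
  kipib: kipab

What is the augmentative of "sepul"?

lusepul

kipib and sugukub both end in -b yet inflect differently (kipab, lusugukub), so the final letter is not what conditions the rule; the last vowel is.
"sepul" has last vowel 'u'. The stems whose last vowel is 'u' (vamepfuk → luvamepfuk, sugukub → lusugukub) add the prefix lu-.
So sepul → lusepul.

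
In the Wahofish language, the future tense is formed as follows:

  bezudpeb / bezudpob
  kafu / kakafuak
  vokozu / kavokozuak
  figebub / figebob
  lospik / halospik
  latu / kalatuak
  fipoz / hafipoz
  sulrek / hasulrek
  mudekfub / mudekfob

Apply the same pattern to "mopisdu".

latu and mudekfub both have last vowel 'u' yet inflect differently (kalatuak, mudekfob), so the last vowel is not what conditions the rule; the final letter is.
"mopisdu" ends in -u. The stems ending in -u (latu → kalatuak, vokozu → kavokozuak, kafu → kakafuak) add ka- … -ak around the stem.
The other patterns: stems ending in -b change the last vowel to 'o'; stems ending in -k or -z add the prefix ha-.
So mopisdu → kamopisduak.

kamopisduak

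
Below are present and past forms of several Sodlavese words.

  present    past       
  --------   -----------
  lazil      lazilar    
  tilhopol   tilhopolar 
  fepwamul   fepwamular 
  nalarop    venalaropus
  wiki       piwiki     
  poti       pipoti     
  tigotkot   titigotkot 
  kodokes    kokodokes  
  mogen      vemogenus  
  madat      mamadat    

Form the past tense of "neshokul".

"neshokul" ends in -l. The stems ending in -l (tilhopol → tilhopolar, lazil → lazilar, fepwamul → fepwamular) add -ar.
So neshokul → neshokular.

neshokular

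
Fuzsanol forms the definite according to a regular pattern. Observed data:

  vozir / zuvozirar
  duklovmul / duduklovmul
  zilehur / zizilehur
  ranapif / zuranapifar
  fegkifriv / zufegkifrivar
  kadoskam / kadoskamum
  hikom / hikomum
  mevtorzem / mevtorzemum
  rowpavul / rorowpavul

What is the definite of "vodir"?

zuvodirar

zilehur and vozir both end in -r yet inflect differently (zizilehur, zuvozirar), so the final letter is not what conditions the rule; the last vowel is.
"vodir" has last vowel 'i'. The stems whose last vowel is 'i' (vozir → zuvozirar, ranapif → zuranapifar, fegkifriv → zufegkifrivar) add zu- … -ar around the stem.
So vodir → zuvodirar.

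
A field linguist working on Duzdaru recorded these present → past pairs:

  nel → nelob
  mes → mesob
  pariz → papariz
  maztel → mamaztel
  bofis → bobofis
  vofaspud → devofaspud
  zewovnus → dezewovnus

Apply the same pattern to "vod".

nel and maztel both end in -l yet inflect differently (nelob, mamaztel), so the final letter is not what conditions the rule; the number of vowels is.
"vod" has 1 vowel. The stems with 1 vowel (nel → nelob, mes → mesob) add -ob.
The other patterns: stems with 2 vowels repeat the first consonant+vowel as a prefix; stems with 3 vowels add the prefix de-.
So vod → vodob.

vodob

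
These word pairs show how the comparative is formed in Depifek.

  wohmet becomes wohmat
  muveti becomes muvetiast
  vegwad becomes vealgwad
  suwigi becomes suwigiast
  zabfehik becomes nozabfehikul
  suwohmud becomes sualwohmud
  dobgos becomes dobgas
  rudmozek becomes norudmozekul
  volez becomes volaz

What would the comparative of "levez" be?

muveti and zabfehik both have last vowel 'i' yet inflect differently (muvetiast, nozabfehikul), so the last vowel is not what conditions the rule; the final letter is.
"levez" ends in -z. The one such stem in the data (volez → volaz) changes the last vowel to 'a' (as do wohmet, dobgos), so the same rule applies.
The other patterns: stems ending in -i add -ast; stems ending in -k add no- … -ul around the stem; stems ending in -d insert -al- after the first vowel.
So levez → levaz.

levaz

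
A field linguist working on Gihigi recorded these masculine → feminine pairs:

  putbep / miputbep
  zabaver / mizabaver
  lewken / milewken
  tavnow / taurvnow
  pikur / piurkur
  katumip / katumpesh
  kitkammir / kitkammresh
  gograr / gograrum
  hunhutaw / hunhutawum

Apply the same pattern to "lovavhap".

zabaver and pikur both end in -r yet inflect differently (mizabaver, piurkur), so the final letter is not what conditions the rule; the last vowel is.
"lovavhap" has last vowel 'a'. The stems whose last vowel is 'a' (gograr → gograrum, hunhutaw → hunhutawum) add -um.
The other patterns: stems whose last vowel is 'e' add the prefix mi-; stems whose last vowel is 'o' or 'u' insert -ur- after the first vowel; stems whose last vowel is 'i' delete the last vowel and add -esh.
So lovavhap → lovavhapum.

lovavhapum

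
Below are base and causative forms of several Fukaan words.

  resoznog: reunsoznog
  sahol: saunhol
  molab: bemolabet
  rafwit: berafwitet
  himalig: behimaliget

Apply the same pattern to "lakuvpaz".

belakuvpazet

"lakuvpaz" has last vowel 'a'. The one such stem in the data (molab → bemolabet) adds be- … -et around the stem, so the same rule applies.
So lakuvpaz → belakuvpazet.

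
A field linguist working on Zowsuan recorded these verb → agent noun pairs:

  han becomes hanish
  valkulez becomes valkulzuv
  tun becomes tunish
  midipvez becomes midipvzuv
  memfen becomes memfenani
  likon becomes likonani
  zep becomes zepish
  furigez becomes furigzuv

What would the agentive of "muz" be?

muzish

han and likon both end in -n yet inflect differently (hanish, likonani), so the final letter is not what conditions the rule; the number of vowels is.
"muz" has 1 vowel. The stems with 1 vowel (han → hanish, tun → tunish, zep → zepish) add -ish.
The other patterns: stems with 2 vowels add -ani; stems with 3 vowels delete the last vowel and add -uv.
So muz → muzish.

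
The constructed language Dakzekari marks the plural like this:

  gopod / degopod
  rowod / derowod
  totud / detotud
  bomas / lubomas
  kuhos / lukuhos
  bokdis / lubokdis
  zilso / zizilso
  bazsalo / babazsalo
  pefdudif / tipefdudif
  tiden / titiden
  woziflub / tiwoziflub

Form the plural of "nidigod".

denidigod

"nidigod" ends in -d. The stems ending in -d (gopod → degopod, rowod → derowod, totud → detotud) add the prefix de-.
The other patterns: stems ending in -s add the prefix lu-; stems ending in -o repeat the first consonant+vowel as a prefix; stems ending in -b, -f or -n add the prefix ti-.
So nidigod → denidigod.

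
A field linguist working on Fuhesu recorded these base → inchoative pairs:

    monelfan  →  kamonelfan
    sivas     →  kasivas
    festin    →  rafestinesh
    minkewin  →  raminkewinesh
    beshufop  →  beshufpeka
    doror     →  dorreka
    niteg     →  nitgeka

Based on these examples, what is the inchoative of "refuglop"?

refuglpeka

"refuglop" has last vowel 'o'. The stems whose last vowel is 'o' (doror → dorreka, beshufop → beshufpeka) delete the last vowel and add -eka.
So refuglop → refuglpeka.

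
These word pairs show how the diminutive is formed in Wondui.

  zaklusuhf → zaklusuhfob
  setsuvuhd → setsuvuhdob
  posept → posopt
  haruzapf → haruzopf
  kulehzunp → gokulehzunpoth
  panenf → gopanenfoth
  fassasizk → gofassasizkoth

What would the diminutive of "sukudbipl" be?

"sukudbipl" has second-to-last letter 'p'. The stems whose second-to-last letter is 'p' (posept → posopt, haruzapf → haruzopf) change the last vowel to 'o'.
The other patterns: stems whose second-to-last letter is 'h' add -ob; stems whose second-to-last letter is 'n' or 'z' add go- … -oth around the stem.
So sukudbipl → sukudbopl.

sukudbopl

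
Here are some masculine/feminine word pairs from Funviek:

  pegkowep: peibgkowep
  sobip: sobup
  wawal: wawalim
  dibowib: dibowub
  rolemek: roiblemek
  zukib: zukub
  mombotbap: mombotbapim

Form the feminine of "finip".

mombotbap and sobip both end in -p yet inflect differently (mombotbapim, sobup), so the final letter is not what conditions the rule; the last vowel is.
"finip" has last vowel 'i'. The stems whose last vowel is 'i' (dibowib → dibowub, zukib → zukub, sobip → sobup) change the last vowel to 'u'.
The other patterns: stems whose last vowel is 'a' add -im; stems whose last vowel is 'e' insert -ib- after the first vowel.
So finip → finup.

finup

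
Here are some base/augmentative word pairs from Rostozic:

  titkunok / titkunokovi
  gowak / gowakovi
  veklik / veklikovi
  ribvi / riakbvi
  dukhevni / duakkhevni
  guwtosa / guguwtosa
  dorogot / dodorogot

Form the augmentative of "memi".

veklik and ribvi both have last vowel 'i' yet inflect differently (veklikovi, riakbvi), so the last vowel is not what conditions the rule; the final letter is.
"memi" ends in -i. The stems ending in -i (ribvi → riakbvi, dukhevni → duakkhevni) insert -ak- after the first vowel.
So memi → meakmi.

meakmi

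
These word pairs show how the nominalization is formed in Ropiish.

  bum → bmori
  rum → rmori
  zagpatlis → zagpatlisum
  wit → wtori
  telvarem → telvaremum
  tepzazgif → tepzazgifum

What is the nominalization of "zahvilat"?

zahvilatum

"zahvilat" has 3 vowels. The stems with 3 vowels (zagpatlis → zagpatlisum, telvarem → telvaremum, tepzazgif → tepzazgifum) add -um.
So zahvilat → zahvilatum.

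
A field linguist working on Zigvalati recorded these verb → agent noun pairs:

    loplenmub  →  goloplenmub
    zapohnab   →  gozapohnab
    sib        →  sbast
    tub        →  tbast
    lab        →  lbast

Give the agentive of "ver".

loplenmub and sib both end in -b yet inflect differently (goloplenmub, sbast), so the final letter is not what conditions the rule; the number of vowels is.
"ver" has 1 vowel. The stems with 1 vowel (sib → sbast, tub → tbast, lab → lbast) delete the last vowel and add -ast.
The other pattern: stems with 3 vowels add the prefix go-.
So ver → vrast.

vrast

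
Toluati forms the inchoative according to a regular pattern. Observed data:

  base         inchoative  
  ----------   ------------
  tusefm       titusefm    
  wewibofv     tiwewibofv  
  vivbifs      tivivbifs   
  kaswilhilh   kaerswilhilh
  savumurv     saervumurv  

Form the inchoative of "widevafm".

tiwidevafm

"widevafm" has second-to-last letter 'f'. The stems whose second-to-last letter is 'f' (tusefm → titusefm, wewibofv → tiwewibofv, vivbifs → tivivbifs) add the prefix ti-.
So widevafm → tiwidevafm.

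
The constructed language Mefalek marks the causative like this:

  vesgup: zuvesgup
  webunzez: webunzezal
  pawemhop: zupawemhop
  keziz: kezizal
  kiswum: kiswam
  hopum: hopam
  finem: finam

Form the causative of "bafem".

bafam

finem and webunzez both have last vowel 'e' yet inflect differently (finam, webunzezal), so the last vowel is not what conditions the rule; the final letter is.
"bafem" ends in -m. The stems ending in -m (hopum → hopam, finem → finam, kiswum → kiswam) change the last vowel to 'a'.
So bafem → bafam.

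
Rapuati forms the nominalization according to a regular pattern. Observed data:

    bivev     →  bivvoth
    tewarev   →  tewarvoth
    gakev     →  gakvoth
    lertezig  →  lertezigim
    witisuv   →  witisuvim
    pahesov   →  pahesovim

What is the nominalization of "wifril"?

wifrilim

gakev and witisuv both end in -v yet inflect differently (gakvoth, witisuvim), so the final letter is not what conditions the rule; the last vowel is.
"wifril" has last vowel 'i'. The one such stem in the data (lertezig → lertezigim) adds -im, so the same rule applies.
The other pattern: stems whose last vowel is 'e' delete the last vowel and add -oth.
So wifril → wifrilim.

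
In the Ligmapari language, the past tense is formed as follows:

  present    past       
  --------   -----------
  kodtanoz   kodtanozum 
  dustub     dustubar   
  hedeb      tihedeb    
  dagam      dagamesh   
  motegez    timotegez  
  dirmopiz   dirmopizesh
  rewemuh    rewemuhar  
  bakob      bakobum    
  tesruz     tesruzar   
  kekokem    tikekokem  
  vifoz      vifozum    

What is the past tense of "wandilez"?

"wandilez" has last vowel 'e'. The stems whose last vowel is 'e' (motegez → timotegez, hedeb → tihedeb, kekokem → tikekokem) add the prefix ti-.
The other patterns: stems whose last vowel is 'u' add -ar; stems whose last vowel is 'o' add -um; stems whose last vowel is 'a' or 'i' add -esh.
So wandilez → tiwandilez.

tiwandilez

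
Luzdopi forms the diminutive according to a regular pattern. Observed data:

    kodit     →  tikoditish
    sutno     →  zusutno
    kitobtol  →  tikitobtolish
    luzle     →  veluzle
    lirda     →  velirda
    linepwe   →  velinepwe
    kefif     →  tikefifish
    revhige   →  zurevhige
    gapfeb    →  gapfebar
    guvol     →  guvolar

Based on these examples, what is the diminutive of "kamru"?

tikamruish

guvol and kitobtol both end in -l yet inflect differently (guvolar, tikitobtolish), so the final letter is not what conditions the rule; the first letter is.
"kamru" begins with k-. The stems beginning with k- (kitobtol → tikitobtolish, kodit → tikoditish, kefif → tikefifish) add ti- … -ish around the stem.
The other patterns: stems beginning with g- add -ar; stems beginning with l- add the prefix ve-; stems beginning with r- or s- add the prefix zu-.
So kamru → tikamruish.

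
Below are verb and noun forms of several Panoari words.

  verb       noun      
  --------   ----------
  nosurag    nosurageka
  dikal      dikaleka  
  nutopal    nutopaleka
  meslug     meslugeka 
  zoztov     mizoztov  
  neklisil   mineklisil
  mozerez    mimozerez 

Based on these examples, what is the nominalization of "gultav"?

"gultav" has last vowel 'a'. The stems whose last vowel is 'a' (nosurag → nosurageka, dikal → dikaleka, nutopal → nutopaleka) add -eka.
So gultav → gultaveka.

gultaveka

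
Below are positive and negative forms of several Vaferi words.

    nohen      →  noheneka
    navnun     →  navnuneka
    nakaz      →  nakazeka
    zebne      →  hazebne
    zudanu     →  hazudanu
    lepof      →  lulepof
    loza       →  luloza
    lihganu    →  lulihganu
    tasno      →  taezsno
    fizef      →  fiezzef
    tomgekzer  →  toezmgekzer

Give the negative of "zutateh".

zudanu and lihganu both end in -u yet inflect differently (hazudanu, lulihganu), so the final letter is not what conditions the rule; the first letter is.
"zutateh" begins with z-. The stems beginning with z- (zebne → hazebne, zudanu → hazudanu) add the prefix ha-.
So zutateh → hazutateh.

hazutateh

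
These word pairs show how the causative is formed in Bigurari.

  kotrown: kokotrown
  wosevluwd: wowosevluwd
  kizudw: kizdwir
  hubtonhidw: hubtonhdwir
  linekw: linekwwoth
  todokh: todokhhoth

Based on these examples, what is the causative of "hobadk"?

hubtonhidw and linekw both end in -w yet inflect differently (hubtonhdwir, linekwwoth), so the final letter is not what conditions the rule; the second-to-last letter is.
"hobadk" has second-to-last letter 'd'. The stems whose second-to-last letter is 'd' (hubtonhidw → hubtonhdwir, kizudw → kizdwir) delete the last vowel and add -ir.
So hobadk → hobdkir.

hobdkir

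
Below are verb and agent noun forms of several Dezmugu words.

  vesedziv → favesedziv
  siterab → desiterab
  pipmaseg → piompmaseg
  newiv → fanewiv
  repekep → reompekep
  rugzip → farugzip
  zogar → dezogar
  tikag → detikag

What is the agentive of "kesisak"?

dekesisak

rugzip and repekep both end in -p yet inflect differently (farugzip, reompekep), so the final letter is not what conditions the rule; the last vowel is.
"kesisak" has last vowel 'a'. The stems whose last vowel is 'a' (zogar → dezogar, tikag → detikag, siterab → desiterab) add the prefix de-.
The other patterns: stems whose last vowel is 'i' add the prefix fa-; stems whose last vowel is 'e' insert -om- after the first vowel.
So kesisak → dekesisak.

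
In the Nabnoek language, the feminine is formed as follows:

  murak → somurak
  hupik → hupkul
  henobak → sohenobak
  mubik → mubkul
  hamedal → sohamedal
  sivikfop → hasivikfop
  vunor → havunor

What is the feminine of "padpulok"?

hapadpulok

hupik and henobak both end in -k yet inflect differently (hupkul, sohenobak), so the final letter is not what conditions the rule; the last vowel is.
"padpulok" has last vowel 'o'. The stems whose last vowel is 'o' (vunor → havunor, sivikfop → hasivikfop) add the prefix ha-.
So padpulok → hapadpulok.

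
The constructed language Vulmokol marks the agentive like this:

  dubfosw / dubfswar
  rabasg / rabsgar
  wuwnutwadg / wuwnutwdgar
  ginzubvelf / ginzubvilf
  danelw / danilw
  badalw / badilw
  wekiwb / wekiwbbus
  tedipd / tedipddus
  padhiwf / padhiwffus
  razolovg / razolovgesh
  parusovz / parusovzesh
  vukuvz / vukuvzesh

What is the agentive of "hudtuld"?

hudtild

dubfosw and danelw both end in -w yet inflect differently (dubfswar, danilw), so the final letter is not what conditions the rule; the second-to-last letter is.
"hudtuld" has second-to-last letter 'l'. The stems whose second-to-last letter is 'l' (ginzubvelf → ginzubvilf, danelw → danilw, badalw → badilw) change the last vowel to 'i'.
The other patterns: stems whose second-to-last letter is 'd' or 's' delete the last vowel and add -ar; stems whose second-to-last letter is 'p' or 'w' double the final consonant and add -us; stems whose second-to-last letter is 'v' add -esh.
So hudtuld → hudtild.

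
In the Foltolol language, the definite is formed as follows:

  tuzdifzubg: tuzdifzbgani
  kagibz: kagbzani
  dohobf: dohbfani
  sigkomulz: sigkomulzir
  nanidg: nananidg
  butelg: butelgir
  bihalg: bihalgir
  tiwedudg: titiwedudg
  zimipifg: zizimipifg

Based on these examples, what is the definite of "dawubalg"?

kagibz and sigkomulz both end in -z yet inflect differently (kagbzani, sigkomulzir), so the final letter is not what conditions the rule; the second-to-last letter is.
"dawubalg" has second-to-last letter 'l'. The stems whose second-to-last letter is 'l' (sigkomulz → sigkomulzir, butelg → butelgir, bihalg → bihalgir) add -ir.
The other patterns: stems whose second-to-last letter is 'b' delete the last vowel and add -ani; stems whose second-to-last letter is 'd' or 'f' repeat the first consonant+vowel as a prefix.
So dawubalg → dawubalgir.

dawubalgir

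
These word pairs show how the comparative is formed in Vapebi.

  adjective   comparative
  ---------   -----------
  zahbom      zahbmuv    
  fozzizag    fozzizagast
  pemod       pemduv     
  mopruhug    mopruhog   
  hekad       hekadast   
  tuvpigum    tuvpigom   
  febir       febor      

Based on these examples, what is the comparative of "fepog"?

fozzizag and mopruhug both end in -g yet inflect differently (fozzizagast, mopruhog), so the final letter is not what conditions the rule; the last vowel is.
"fepog" has last vowel 'o'. The stems whose last vowel is 'o' (pemod → pemduv, zahbom → zahbmuv) delete the last vowel and add -uv.
So fepog → fepguv.

fepguv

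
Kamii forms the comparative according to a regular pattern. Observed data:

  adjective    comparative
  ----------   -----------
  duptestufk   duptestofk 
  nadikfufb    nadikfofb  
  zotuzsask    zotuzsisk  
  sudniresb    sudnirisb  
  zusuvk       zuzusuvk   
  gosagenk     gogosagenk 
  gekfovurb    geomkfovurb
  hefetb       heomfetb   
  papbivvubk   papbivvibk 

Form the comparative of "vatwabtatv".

"vatwabtatv" has second-to-last letter 't'. The one such stem in the data (hefetb → heomfetb) inserts -om- after the first vowel (as does gekfovurb), so the same rule applies.
So vatwabtatv → vaomtwabtatv.

vaomtwabtatv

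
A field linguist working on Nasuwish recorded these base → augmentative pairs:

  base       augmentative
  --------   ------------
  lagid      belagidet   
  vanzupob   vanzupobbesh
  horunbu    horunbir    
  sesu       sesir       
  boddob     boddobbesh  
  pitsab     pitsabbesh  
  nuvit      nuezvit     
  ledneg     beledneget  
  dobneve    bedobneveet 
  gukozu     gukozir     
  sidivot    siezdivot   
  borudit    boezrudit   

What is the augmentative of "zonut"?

zoeznut

sidivot and boddob both have last vowel 'o' yet inflect differently (siezdivot, boddobbesh), so the last vowel is not what conditions the rule; the final letter is.
"zonut" ends in -t. The stems ending in -t (borudit → boezrudit, sidivot → siezdivot, nuvit → nuezvit) insert -ez- after the first vowel.
The other patterns: stems ending in -u drop the final letter and add -ir; stems ending in -b double the final consonant and add -esh; stems ending in -d, -e or -g add be- … -et around the stem.
So zonut → zoeznut.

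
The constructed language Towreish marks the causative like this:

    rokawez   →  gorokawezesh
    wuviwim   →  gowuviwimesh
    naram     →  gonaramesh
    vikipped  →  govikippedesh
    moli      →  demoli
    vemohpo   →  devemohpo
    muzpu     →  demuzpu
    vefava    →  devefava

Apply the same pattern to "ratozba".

deratozba

wuviwim and moli both have last vowel 'i' yet inflect differently (gowuviwimesh, demoli), so the last vowel is not what conditions the rule; whether the stem ends in a vowel or a consonant is.
"ratozba" ends in a vowel. The stems ending in a vowel (moli → demoli, vemohpo → devemohpo, muzpu → demuzpu) add the prefix de-.
So ratozba → deratozba.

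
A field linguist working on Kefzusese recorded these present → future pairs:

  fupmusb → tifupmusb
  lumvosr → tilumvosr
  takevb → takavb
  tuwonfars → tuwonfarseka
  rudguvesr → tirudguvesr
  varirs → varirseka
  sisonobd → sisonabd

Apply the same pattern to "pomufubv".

fupmusb and takevb both end in -b yet inflect differently (tifupmusb, takavb), so the final letter is not what conditions the rule; the second-to-last letter is.
"pomufubv" has second-to-last letter 'b'. The one such stem in the data (sisonobd → sisonabd) changes the last vowel to 'a' (as does takevb), so the same rule applies.
So pomufubv → pomufabv.

pomufabv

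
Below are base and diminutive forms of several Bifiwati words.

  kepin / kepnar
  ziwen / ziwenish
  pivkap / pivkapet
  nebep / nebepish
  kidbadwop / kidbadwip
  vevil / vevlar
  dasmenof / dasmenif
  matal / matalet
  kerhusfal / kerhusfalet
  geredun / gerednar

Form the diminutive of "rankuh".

"rankuh" has last vowel 'u'. The one such stem in the data (geredun → gerednar) deletes the last vowel and adds -ar (as do kepin, vevil), so the same rule applies.
The other patterns: stems whose last vowel is 'a' add -et; stems whose last vowel is 'e' add -ish; stems whose last vowel is 'o' change the last vowel to 'i'.
So rankuh → rankhar.

rankhar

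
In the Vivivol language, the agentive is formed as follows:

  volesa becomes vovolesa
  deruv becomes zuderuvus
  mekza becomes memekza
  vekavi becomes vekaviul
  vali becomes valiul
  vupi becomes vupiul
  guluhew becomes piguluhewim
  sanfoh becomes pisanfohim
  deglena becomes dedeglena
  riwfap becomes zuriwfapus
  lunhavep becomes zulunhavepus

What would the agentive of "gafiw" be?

riwfap and deglena both have last vowel 'a' yet inflect differently (zuriwfapus, dedeglena), so the last vowel is not what conditions the rule; the final letter is.
"gafiw" ends in -w. The one such stem in the data (guluhew → piguluhewim) adds pi- … -im around the stem, so the same rule applies.
The other patterns: stems ending in -i add -ul; stems ending in -p or -v add zu- … -us around the stem; stems ending in -a repeat the first consonant+vowel as a prefix.
So gafiw → pigafiwim.

pigafiwim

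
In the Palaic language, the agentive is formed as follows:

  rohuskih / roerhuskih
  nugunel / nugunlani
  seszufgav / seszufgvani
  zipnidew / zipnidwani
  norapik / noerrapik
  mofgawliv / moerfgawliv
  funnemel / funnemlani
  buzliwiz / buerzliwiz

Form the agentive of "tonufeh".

tonufhani

"tonufeh" has last vowel 'e'. The stems whose last vowel is 'e' (nugunel → nugunlani, zipnidew → zipnidwani, funnemel → funnemlani) delete the last vowel and add -ani.
The other pattern: stems whose last vowel is 'i' insert -er- after the first vowel.
So tonufeh → tonufhani.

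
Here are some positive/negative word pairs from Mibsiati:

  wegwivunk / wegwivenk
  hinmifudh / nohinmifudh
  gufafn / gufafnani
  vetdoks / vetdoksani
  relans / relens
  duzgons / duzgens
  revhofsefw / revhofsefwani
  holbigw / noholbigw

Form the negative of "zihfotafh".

vetdoks and relans both end in -s yet inflect differently (vetdoksani, relens), so the final letter is not what conditions the rule; the second-to-last letter is.
"zihfotafh" has second-to-last letter 'f'. The stems whose second-to-last letter is 'f' (revhofsefw → revhofsefwani, gufafn → gufafnani) add -ani.
So zihfotafh → zihfotafhani.

zihfotafhani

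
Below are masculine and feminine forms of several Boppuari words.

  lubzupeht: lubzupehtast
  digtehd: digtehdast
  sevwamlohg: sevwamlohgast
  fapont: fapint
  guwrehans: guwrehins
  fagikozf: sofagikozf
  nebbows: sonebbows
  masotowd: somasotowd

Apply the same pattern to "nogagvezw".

lubzupeht and fapont both end in -t yet inflect differently (lubzupehtast, fapint), so the final letter is not what conditions the rule; the second-to-last letter is.
"nogagvezw" has second-to-last letter 'z'. The one such stem in the data (fagikozf → sofagikozf) adds the prefix so-, so the same rule applies.
The other patterns: stems whose second-to-last letter is 'h' add -ast; stems whose second-to-last letter is 'n' change the last vowel to 'i'.
So nogagvezw → sonogagvezw.

sonogagvezw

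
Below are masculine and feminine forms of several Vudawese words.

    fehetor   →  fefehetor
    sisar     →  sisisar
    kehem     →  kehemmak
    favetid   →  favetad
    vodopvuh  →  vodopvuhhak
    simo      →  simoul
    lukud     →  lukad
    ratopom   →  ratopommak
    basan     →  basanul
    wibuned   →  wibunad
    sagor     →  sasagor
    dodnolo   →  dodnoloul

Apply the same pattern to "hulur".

huhulur

sagor and dodnolo both have last vowel 'o' yet inflect differently (sasagor, dodnoloul), so the last vowel is not what conditions the rule; the final letter is.
"hulur" ends in -r. The stems ending in -r (sagor → sasagor, fehetor → fefehetor, sisar → sisisar) repeat the first consonant+vowel as a prefix.
The other patterns: stems ending in -n or -o add -ul; stems ending in -d change the last vowel to 'a'; stems ending in -h or -m double the final consonant and add -ak.
So hulur → huhulur.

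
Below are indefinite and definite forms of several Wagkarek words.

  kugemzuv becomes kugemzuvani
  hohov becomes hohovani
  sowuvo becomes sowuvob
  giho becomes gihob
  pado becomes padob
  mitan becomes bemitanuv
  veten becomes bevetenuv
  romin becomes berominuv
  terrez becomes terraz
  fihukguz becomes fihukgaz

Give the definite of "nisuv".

"nisuv" ends in -v. The stems ending in -v (kugemzuv → kugemzuvani, hohov → hohovani) add -ani.
The other patterns: stems ending in -o drop the final letter and add -ob; stems ending in -n add be- … -uv around the stem; stems ending in -z change the last vowel to 'a'.
So nisuv → nisuvani.

nisuvani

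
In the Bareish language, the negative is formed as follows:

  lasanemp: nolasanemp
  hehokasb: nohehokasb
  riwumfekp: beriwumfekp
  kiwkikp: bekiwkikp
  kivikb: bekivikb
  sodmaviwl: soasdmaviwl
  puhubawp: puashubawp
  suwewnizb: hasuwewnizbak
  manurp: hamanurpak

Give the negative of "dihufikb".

bedihufikb

lasanemp and riwumfekp both end in -p yet inflect differently (nolasanemp, beriwumfekp), so the final letter is not what conditions the rule; the second-to-last letter is.
"dihufikb" has second-to-last letter 'k'. The stems whose second-to-last letter is 'k' (riwumfekp → beriwumfekp, kiwkikp → bekiwkikp, kivikb → bekivikb) add the prefix be-.
So dihufikb → bedihufikb.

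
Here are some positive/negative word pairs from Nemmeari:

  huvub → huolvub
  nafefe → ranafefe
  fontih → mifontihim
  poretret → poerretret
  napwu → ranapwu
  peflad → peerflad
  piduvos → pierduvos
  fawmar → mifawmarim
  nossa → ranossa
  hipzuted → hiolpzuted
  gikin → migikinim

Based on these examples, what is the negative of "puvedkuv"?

"puvedkuv" begins with p-. The stems beginning with p- (peflad → peerflad, poretret → poerretret, piduvos → pierduvos) insert -er- after the first vowel.
So puvedkuv → puervedkuv.

puervedkuv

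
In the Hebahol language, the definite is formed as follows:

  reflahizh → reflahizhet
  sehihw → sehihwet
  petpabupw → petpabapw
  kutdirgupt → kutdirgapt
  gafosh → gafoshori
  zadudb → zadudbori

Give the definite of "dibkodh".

sehihw and petpabupw both end in -w yet inflect differently (sehihwet, petpabapw), so the final letter is not what conditions the rule; the second-to-last letter is.
"dibkodh" has second-to-last letter 'd'. The one such stem in the data (zadudb → zadudbori) adds -ori, so the same rule applies.
So dibkodh → dibkodhori.

dibkodhori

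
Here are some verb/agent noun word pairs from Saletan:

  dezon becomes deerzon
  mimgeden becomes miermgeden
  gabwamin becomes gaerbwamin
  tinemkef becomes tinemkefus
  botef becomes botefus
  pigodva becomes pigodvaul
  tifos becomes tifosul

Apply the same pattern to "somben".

mimgeden and tinemkef both have last vowel 'e' yet inflect differently (miermgeden, tinemkefus), so the last vowel is not what conditions the rule; the final letter is.
"somben" ends in -n. The stems ending in -n (dezon → deerzon, mimgeden → miermgeden, gabwamin → gaerbwamin) insert -er- after the first vowel.
The other patterns: stems ending in -f add -us; stems ending in -a or -s add -ul.
So somben → soermben.

soermben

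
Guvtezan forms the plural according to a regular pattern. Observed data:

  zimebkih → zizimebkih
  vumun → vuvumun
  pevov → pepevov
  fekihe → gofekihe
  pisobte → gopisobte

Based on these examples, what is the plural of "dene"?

godene

pevov and pisobte both begin with p- yet inflect differently (pepevov, gopisobte), so the first letter is not what conditions the rule; whether the stem ends in a vowel or a consonant is.
"dene" ends in a vowel. The stems ending in a vowel (fekihe → gofekihe, pisobte → gopisobte) add the prefix go-.
So dene → godene.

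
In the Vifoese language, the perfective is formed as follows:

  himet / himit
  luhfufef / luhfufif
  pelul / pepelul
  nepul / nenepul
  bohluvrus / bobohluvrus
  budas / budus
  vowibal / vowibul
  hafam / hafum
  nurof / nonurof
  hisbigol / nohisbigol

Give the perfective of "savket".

bohluvrus and budas both end in -s yet inflect differently (bobohluvrus, budus), so the final letter is not what conditions the rule; the last vowel is.
"savket" has last vowel 'e'. The stems whose last vowel is 'e' (himet → himit, luhfufef → luhfufif) change the last vowel to 'i'.
So savket → savkit.

savkit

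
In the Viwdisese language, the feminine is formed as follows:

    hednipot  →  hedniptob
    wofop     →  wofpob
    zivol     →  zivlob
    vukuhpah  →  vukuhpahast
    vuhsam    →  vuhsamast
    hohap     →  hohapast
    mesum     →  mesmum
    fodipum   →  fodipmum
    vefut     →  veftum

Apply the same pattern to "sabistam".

wofop and hohap both end in -p yet inflect differently (wofpob, hohapast), so the final letter is not what conditions the rule; the last vowel is.
"sabistam" has last vowel 'a'. The stems whose last vowel is 'a' (vukuhpah → vukuhpahast, vuhsam → vuhsamast, hohap → hohapast) add -ast.
So sabistam → sabistamast.

sabistamast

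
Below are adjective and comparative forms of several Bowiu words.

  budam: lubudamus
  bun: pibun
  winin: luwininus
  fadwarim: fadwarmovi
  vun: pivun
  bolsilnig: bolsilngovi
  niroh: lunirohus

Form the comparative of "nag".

bun and winin both end in -n yet inflect differently (pibun, luwininus), so the final letter is not what conditions the rule; the number of vowels is.
"nag" has 1 vowel. The stems with 1 vowel (bun → pibun, vun → pivun) add the prefix pi-.
So nag → pinag.

pinag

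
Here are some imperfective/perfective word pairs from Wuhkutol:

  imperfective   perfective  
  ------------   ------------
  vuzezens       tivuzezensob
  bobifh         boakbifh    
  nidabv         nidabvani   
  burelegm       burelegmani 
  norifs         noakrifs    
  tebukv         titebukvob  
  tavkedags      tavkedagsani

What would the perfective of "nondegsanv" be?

tinondegsanvob

tavkedags and norifs both end in -s yet inflect differently (tavkedagsani, noakrifs), so the final letter is not what conditions the rule; the second-to-last letter is.
"nondegsanv" has second-to-last letter 'n'. The one such stem in the data (vuzezens → tivuzezensob) adds ti- … -ob around the stem, so the same rule applies.
The other patterns: stems whose second-to-last letter is 'b' or 'g' add -ani; stems whose second-to-last letter is 'f' insert -ak- after the first vowel.
So nondegsanv → tinondegsanvob.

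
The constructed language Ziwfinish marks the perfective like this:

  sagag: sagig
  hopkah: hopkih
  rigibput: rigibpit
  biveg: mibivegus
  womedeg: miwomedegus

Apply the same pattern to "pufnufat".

"pufnufat" has last vowel 'a'. The stems whose last vowel is 'a' (sagag → sagig, hopkah → hopkih) change the last vowel to 'i'.
The other pattern: stems whose last vowel is 'e' add mi- … -us around the stem.
So pufnufat → pufnufit.

pufnufit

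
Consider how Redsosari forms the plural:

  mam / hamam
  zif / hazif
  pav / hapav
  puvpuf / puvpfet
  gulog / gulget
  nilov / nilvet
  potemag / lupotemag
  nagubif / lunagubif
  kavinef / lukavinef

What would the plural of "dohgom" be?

dohgmet

"dohgom" has 2 vowels. The stems with 2 vowels (puvpuf → puvpfet, gulog → gulget, nilov → nilvet) delete the last vowel and add -et.
The other patterns: stems with 1 vowel add the prefix ha-; stems with 3 vowels add the prefix lu-.
So dohgom → dohgmet.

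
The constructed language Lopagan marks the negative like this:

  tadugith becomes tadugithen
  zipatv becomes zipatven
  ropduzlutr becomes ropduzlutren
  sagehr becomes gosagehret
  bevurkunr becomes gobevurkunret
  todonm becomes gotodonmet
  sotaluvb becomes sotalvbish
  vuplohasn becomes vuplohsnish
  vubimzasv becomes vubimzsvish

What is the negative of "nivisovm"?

nivisvmish

ropduzlutr and sagehr both end in -r yet inflect differently (ropduzlutren, gosagehret), so the final letter is not what conditions the rule; the second-to-last letter is.
"nivisovm" has second-to-last letter 'v'. The one such stem in the data (sotaluvb → sotalvbish) deletes the last vowel and adds -ish (as do vuplohasn, vubimzasv), so the same rule applies.
The other patterns: stems whose second-to-last letter is 't' add -en; stems whose second-to-last letter is 'h' or 'n' add go- … -et around the stem.
So nivisovm → nivisvmish.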